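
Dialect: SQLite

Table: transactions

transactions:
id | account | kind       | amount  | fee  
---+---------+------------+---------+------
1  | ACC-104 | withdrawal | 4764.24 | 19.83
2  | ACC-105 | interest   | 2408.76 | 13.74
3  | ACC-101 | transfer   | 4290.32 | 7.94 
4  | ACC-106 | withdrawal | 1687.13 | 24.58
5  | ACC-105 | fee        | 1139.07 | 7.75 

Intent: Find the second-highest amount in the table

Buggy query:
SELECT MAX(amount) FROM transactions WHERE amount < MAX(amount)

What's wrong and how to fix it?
Bug: MAX(amount) on the right of the comparison is an aggregate-in-WHERE error

Fix: Put the inner MAX in a scalar subquery

Corrected query:
SELECT MAX(amount) FROM transactions WHERE amount < (SELECT MAX(amount) FROM transactions)

Result:
MAX(amount)
-----------
4290.32    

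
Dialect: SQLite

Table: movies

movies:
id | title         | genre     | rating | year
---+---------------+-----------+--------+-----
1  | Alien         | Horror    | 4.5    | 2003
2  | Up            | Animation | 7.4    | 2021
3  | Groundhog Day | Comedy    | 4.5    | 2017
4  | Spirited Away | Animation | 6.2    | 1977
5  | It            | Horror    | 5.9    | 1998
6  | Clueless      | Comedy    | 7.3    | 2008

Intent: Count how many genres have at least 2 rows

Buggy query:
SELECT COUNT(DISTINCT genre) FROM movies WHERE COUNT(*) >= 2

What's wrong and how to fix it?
Bug: WHERE filters individual rows, not groups, so a group-level COUNT is invalid there

Fix: Use a subquery that GROUPs and filters with HAVING, then count its rows

Corrected query:
SELECT COUNT(*) FROM (SELECT genre FROM movies GROUP BY genre HAVING COUNT(*) >= 2)

Result:
COUNT(*)
--------
3       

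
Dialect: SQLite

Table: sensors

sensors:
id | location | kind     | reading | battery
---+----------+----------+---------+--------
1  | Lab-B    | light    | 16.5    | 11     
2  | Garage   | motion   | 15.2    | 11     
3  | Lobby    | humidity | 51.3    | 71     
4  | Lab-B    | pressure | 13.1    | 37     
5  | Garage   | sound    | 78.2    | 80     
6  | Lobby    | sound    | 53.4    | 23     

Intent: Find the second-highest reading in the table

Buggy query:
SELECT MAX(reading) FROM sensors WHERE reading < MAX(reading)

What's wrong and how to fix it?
Bug: The inner MAX is an aggregate inside WHERE, which is not allowed

Fix: Compute the overall MAX in a subquery, then take MAX of rows below it

Corrected query:
SELECT MAX(reading) FROM sensors WHERE reading < (SELECT MAX(reading) FROM sensors)

Result:
MAX(reading)
------------
53.4        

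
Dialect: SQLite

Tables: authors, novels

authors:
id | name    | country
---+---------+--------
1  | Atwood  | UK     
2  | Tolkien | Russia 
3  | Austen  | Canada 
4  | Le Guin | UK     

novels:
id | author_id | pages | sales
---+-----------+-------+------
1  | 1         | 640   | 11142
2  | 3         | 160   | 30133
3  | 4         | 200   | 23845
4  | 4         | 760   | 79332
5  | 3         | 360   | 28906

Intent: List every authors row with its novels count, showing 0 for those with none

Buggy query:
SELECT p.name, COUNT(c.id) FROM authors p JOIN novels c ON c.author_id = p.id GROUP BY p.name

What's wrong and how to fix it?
Bug: An inner join excludes parents with zero children

Fix: Use LEFT JOIN so parents without children still appear (COUNT(c.id) gives 0)

Corrected query:
SELECT p.name, COUNT(c.id) FROM authors p LEFT JOIN novels c ON c.author_id = p.id GROUP BY p.name

Result:
name    | COUNT(c.id)
--------+------------
Atwood  | 1          
Austen  | 2          
Le Guin | 2          
Tolkien | 0          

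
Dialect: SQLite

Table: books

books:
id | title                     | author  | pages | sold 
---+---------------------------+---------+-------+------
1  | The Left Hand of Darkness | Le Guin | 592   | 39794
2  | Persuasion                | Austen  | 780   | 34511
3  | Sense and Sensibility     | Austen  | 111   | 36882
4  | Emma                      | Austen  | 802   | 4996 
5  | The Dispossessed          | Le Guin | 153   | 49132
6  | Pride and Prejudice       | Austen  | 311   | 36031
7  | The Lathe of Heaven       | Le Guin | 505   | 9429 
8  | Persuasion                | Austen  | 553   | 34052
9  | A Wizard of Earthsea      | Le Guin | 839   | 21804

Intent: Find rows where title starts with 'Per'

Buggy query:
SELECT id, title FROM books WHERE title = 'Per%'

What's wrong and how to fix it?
Bug: Wildcards only work with LIKE; '=' treats '%' as a literal character

Fix: Replace '=' with LIKE so 'Per%' is treated as a pattern

Corrected query:
SELECT id, title FROM books WHERE title LIKE 'Per%'

Result:
id | title     
---+-----------
2  | Persuasion
8  | Persuasion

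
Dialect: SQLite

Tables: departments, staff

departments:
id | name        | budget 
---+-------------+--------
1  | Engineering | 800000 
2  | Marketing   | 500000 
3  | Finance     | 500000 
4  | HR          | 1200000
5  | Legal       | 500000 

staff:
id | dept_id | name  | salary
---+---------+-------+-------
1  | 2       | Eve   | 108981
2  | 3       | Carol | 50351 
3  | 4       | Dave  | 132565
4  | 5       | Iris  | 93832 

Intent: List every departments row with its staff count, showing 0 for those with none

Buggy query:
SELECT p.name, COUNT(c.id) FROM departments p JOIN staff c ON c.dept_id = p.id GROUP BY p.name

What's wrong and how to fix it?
Bug: INNER JOIN drops departments rows that have no matching staff rows

Fix: Switch to LEFT JOIN to retain unmatched parent rows

Corrected query:
SELECT p.name, COUNT(c.id) FROM departments p LEFT JOIN staff c ON c.dept_id = p.id GROUP BY p.name

Result:
name        | COUNT(c.id)
------------+------------
Engineering | 0          
Finance     | 1          
HR          | 1          
Legal       | 1          
Marketing   | 1          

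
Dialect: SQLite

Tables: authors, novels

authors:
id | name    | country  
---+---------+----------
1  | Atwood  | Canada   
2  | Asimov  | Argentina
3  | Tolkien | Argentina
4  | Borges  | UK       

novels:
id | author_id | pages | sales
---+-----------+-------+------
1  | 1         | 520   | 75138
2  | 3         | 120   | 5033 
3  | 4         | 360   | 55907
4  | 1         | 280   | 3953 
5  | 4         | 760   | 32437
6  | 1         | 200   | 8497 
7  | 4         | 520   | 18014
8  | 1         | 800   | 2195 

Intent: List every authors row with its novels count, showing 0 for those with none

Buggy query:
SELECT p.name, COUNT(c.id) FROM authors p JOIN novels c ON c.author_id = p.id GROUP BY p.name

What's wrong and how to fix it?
Bug: An inner join excludes parents with zero children

Fix: Switch to LEFT JOIN to retain unmatched parent rows

Corrected query:
SELECT p.name, COUNT(c.id) FROM authors p LEFT JOIN novels c ON c.author_id = p.id GROUP BY p.name

Result:
name    | COUNT(c.id)
--------+------------
Asimov  | 0          
Atwood  | 4          
Borges  | 3          
Tolkien | 1          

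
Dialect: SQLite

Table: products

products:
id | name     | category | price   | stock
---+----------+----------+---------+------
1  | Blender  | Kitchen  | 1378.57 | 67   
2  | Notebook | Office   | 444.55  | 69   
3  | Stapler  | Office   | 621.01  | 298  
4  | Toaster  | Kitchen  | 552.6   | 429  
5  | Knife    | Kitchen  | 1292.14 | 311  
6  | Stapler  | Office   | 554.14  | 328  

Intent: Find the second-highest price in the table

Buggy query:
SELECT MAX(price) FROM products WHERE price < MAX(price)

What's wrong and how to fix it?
Bug: The inner MAX is an aggregate inside WHERE, which is not allowed

Fix: Compute the overall MAX in a subquery, then take MAX of rows below it

Corrected query:
SELECT MAX(price) FROM products WHERE price < (SELECT MAX(price) FROM products)

Result:
MAX(price)
----------
1292.14   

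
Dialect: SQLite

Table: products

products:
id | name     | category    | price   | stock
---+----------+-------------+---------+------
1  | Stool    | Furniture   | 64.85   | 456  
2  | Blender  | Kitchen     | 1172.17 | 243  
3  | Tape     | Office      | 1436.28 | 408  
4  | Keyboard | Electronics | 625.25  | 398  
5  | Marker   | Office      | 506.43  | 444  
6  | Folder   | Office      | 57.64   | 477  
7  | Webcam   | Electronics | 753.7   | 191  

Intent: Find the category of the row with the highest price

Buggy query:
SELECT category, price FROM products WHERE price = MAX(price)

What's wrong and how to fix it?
Bug: MAX(price) is an aggregate and cannot be used directly in WHERE

Fix: Use a subquery: WHERE price = (SELECT MAX(price) FROM products)

Corrected query:
SELECT category, price FROM products WHERE price = (SELECT MAX(price) FROM products)

Result:
category | price  
---------+--------
Office   | 1436.28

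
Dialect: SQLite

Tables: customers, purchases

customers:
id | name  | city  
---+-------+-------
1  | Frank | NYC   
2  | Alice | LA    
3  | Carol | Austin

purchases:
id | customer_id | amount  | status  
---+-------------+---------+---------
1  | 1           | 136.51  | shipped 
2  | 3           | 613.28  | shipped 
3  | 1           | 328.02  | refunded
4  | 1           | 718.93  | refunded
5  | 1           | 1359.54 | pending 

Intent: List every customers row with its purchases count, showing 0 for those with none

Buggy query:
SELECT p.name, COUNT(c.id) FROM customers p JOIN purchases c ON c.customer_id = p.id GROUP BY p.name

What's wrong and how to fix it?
Bug: INNER JOIN drops customers rows that have no matching purchases rows

Fix: Switch to LEFT JOIN to retain unmatched parent rows

Corrected query:
SELECT p.name, COUNT(c.id) FROM customers p LEFT JOIN purchases c ON c.customer_id = p.id GROUP BY p.name

Result:
name  | COUNT(c.id)
------+------------
Alice | 0          
Carol | 1          
Frank | 4          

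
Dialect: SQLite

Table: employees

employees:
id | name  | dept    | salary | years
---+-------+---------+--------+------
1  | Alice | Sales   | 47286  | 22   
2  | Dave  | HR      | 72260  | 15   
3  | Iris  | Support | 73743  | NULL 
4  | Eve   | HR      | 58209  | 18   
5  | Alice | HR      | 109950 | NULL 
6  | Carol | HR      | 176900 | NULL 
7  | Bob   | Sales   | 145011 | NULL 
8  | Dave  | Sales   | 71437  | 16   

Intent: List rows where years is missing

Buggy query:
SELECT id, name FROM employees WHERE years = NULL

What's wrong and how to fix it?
Bug: '= NULL' is always unknown in SQL three-valued logic, so no rows match

Fix: Replace '= NULL' with 'IS NULL'

Corrected query:
SELECT id, name FROM employees WHERE years IS NULL

Result:
id | name 
---+------
3  | Iris 
5  | Alice
6  | Carol
7  | Bob  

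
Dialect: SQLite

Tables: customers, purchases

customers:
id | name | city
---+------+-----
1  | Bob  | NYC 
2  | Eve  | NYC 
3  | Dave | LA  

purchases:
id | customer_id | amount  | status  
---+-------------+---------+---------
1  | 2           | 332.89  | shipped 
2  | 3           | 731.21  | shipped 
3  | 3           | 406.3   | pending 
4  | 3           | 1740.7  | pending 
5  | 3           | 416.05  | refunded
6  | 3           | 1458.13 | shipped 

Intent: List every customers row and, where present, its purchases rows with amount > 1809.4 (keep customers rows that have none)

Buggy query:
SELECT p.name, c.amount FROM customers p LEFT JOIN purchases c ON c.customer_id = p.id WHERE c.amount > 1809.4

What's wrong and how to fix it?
Bug: Filtering c.amount in WHERE discards the NULL rows produced by LEFT JOIN, turning it into an inner join

Fix: Move the right-table condition into the ON clause so unmatched parents are kept

Corrected query:
SELECT p.name, c.amount FROM customers p LEFT JOIN purchases c ON c.customer_id = p.id AND c.amount > 1809.4

Result:
name | amount
-----+-------
Bob  | NULL  
Eve  | NULL  
Dave | NULL  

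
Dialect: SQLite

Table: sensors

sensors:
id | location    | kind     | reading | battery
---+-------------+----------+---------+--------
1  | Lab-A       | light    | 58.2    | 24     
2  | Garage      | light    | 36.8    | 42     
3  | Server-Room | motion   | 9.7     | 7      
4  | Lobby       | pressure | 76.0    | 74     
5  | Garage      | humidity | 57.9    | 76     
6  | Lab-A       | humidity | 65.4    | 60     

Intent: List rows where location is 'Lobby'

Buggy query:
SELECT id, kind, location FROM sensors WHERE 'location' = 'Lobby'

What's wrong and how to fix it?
Bug: Single quotes denote string literals in SQL; the column name is being compared as a constant string

Fix: Remove the quotes around the column name (or use double quotes for an identifier)

Corrected query:
SELECT id, kind, location FROM sensors WHERE location = 'Lobby'

Result:
id | kind     | location
---+----------+---------
4  | pressure | Lobby   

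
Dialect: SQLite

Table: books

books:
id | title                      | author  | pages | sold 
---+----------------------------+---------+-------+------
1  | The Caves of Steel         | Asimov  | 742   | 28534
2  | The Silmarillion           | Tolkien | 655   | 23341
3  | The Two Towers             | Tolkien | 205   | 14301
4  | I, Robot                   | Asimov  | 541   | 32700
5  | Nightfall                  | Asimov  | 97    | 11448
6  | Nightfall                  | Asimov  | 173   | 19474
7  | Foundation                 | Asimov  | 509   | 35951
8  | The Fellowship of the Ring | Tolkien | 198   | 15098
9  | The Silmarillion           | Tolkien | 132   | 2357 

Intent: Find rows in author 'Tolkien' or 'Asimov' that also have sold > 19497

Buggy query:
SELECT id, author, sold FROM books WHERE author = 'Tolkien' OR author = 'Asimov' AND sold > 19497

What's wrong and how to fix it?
Bug: Without parentheses, AND is evaluated before OR, so the sold filter only applies to the 'Asimov' branch

Fix: Group the OR with parentheses (or use IN), then AND the threshold

Corrected query:
SELECT id, author, sold FROM books WHERE (author = 'Tolkien' OR author = 'Asimov') AND sold > 19497

Result:
id | author  | sold 
---+---------+------
1  | Asimov  | 28534
2  | Tolkien | 23341
4  | Asimov  | 32700
7  | Asimov  | 35951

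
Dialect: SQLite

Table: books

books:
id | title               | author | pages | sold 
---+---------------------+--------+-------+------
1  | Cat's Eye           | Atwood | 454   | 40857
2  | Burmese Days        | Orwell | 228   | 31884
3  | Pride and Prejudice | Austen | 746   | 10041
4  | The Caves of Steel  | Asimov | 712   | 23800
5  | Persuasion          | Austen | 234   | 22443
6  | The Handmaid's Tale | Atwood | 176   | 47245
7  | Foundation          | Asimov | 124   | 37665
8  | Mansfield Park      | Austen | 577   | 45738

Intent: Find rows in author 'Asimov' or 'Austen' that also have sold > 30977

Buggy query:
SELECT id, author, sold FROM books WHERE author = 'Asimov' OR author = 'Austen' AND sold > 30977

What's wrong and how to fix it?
Bug: Without parentheses, AND is evaluated before OR, so the sold filter only applies to the 'Austen' branch

Fix: Group the OR with parentheses (or use IN), then AND the threshold

Corrected query:
SELECT id, author, sold FROM books WHERE (author = 'Asimov' OR author = 'Austen') AND sold > 30977

Result:
id | author | sold 
---+--------+------
7  | Asimov | 37665
8  | Austen | 45738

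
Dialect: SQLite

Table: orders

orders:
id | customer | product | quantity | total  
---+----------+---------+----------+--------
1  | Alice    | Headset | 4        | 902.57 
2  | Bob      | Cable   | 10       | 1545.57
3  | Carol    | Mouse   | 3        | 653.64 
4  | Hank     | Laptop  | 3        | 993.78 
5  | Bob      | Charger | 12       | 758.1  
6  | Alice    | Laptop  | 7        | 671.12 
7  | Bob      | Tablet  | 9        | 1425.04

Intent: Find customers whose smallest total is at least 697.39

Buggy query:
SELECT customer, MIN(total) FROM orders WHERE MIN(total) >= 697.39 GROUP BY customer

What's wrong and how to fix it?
Bug: Aggregates like MIN are computed per group after WHERE runs

Fix: Replace WHERE with HAVING after the GROUP BY

Corrected query:
SELECT customer, MIN(total) FROM orders GROUP BY customer HAVING MIN(total) >= 697.39

Result:
customer | MIN(total)
---------+-----------
Bob      | 758.1     
Hank     | 993.78    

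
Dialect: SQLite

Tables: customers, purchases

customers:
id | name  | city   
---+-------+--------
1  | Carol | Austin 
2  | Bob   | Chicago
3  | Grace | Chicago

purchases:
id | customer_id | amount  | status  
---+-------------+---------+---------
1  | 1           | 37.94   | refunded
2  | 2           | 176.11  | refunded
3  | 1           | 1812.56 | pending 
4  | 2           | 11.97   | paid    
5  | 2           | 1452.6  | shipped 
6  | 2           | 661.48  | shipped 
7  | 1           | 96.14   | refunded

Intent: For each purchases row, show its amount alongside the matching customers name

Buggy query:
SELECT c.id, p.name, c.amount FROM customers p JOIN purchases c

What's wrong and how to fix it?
Bug: JOIN with no ON clause produces a cartesian product; every purchases row pairs with every customers row

Fix: Specify the join condition linking the foreign key to the parent id

Corrected query:
SELECT c.id, p.name, c.amount FROM customers p JOIN purchases c ON c.customer_id = p.id

Result:
id | name  | amount 
---+-------+--------
1  | Carol | 37.94  
2  | Bob   | 176.11 
3  | Carol | 1812.56
4  | Bob   | 11.97  
5  | Bob   | 1452.6 
6  | Bob   | 661.48 
7  | Carol | 96.14  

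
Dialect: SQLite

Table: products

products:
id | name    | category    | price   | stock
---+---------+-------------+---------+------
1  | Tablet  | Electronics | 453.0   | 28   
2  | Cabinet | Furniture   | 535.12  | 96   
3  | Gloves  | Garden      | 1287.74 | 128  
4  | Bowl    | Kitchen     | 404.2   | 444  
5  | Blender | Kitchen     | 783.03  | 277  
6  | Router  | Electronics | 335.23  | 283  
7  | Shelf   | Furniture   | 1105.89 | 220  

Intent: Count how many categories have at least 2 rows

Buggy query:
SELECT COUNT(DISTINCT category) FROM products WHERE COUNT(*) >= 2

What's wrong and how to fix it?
Bug: WHERE filters individual rows, not groups, so a group-level COUNT is invalid there

Fix: Use a subquery that GROUPs and filters with HAVING, then count its rows

Corrected query:
SELECT COUNT(*) FROM (SELECT category FROM products GROUP BY category HAVING COUNT(*) >= 2)

Result:
COUNT(*)
--------
3       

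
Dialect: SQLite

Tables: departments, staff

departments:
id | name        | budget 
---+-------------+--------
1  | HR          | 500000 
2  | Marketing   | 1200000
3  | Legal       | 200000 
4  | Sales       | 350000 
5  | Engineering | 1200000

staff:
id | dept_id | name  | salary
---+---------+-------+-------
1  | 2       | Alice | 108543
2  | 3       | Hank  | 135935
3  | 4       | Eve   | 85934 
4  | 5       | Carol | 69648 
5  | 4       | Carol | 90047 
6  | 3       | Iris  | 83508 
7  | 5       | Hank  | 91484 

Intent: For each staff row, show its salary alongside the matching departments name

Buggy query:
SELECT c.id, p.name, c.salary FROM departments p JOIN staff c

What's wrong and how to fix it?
Bug: JOIN with no ON clause produces a cartesian product; every staff row pairs with every departments row

Fix: Specify the join condition linking the foreign key to the parent id

Corrected query:
SELECT c.id, p.name, c.salary FROM departments p JOIN staff c ON c.dept_id = p.id

Result:
id | name        | salary
---+-------------+-------
1  | Marketing   | 108543
2  | Legal       | 135935
3  | Sales       | 85934 
4  | Engineering | 69648 
5  | Sales       | 90047 
6  | Legal       | 83508 
7  | Engineering | 91484 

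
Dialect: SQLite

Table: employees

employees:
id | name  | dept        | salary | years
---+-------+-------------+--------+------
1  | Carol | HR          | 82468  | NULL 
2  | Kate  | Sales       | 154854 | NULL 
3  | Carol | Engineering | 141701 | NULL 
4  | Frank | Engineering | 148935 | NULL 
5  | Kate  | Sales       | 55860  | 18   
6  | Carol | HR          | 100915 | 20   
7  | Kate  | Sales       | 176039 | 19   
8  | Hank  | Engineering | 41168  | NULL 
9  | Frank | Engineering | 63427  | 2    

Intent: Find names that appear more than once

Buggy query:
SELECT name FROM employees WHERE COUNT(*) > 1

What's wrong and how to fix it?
Bug: COUNT(*) is an aggregate and cannot be used in WHERE

Fix: Group first, then use HAVING for the count condition

Corrected query:
SELECT name FROM employees GROUP BY name HAVING COUNT(*) > 1

Result:
name 
-----
Carol
Frank
Kate 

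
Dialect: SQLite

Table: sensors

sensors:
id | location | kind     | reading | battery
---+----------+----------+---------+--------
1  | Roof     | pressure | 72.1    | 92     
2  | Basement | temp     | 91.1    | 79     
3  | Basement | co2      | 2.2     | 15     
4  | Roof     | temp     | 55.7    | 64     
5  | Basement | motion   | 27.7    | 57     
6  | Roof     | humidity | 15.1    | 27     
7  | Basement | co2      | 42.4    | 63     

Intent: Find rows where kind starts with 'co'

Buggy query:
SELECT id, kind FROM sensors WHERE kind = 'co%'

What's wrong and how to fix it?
Bug: Wildcards only work with LIKE; '=' treats '%' as a literal character

Fix: Replace '=' with LIKE so 'co%' is treated as a pattern

Corrected query:
SELECT id, kind FROM sensors WHERE kind LIKE 'co%'

Result:
id | kind
---+-----
3  | co2 
7  | co2 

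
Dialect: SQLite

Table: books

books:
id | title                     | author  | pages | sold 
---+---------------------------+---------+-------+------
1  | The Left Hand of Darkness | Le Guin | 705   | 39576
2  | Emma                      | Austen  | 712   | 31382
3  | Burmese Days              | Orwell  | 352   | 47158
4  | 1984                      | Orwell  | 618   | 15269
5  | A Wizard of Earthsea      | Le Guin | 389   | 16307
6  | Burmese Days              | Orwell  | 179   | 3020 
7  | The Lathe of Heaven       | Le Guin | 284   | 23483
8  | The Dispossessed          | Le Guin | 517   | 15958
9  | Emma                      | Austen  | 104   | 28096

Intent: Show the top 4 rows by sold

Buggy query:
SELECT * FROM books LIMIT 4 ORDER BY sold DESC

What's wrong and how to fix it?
Bug: ORDER BY cannot follow LIMIT; LIMIT is the final clause

Fix: Sort with ORDER BY, then apply LIMIT

Corrected query:
SELECT * FROM books ORDER BY sold DESC LIMIT 4

Result:
id | title                     | author  | pages | sold 
---+---------------------------+---------+-------+------
3  | Burmese Days              | Orwell  | 352   | 47158
1  | The Left Hand of Darkness | Le Guin | 705   | 39576
2  | Emma                      | Austen  | 712   | 31382
9  | Emma                      | Austen  | 104   | 28096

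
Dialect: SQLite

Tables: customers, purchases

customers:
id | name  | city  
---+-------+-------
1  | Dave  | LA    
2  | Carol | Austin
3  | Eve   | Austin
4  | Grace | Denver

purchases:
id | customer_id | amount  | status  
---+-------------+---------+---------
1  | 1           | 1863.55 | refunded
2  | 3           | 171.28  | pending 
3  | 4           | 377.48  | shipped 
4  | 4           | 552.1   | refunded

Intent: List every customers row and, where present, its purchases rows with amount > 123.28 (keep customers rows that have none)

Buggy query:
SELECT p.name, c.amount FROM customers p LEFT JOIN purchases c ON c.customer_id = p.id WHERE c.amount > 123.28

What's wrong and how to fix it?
Bug: Filtering c.amount in WHERE discards the NULL rows produced by LEFT JOIN, turning it into an inner join

Fix: Move the right-table condition into the ON clause so unmatched parents are kept

Corrected query:
SELECT p.name, c.amount FROM customers p LEFT JOIN purchases c ON c.customer_id = p.id AND c.amount > 123.28

Result:
name  | amount 
------+--------
Dave  | 1863.55
Carol | NULL   
Eve   | 171.28 
Grace | 377.48 
Grace | 552.1  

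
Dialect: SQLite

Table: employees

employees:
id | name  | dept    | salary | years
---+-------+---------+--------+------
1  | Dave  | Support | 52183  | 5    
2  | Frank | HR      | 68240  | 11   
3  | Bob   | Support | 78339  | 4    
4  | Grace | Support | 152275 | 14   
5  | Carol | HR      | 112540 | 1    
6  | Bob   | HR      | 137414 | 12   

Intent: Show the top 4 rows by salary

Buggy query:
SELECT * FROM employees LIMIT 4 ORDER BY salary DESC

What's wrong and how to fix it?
Bug: ORDER BY cannot follow LIMIT; LIMIT is the final clause

Fix: Sort with ORDER BY, then apply LIMIT

Corrected query:
SELECT * FROM employees ORDER BY salary DESC LIMIT 4

Result:
id | name  | dept    | salary | years
---+-------+---------+--------+------
4  | Grace | Support | 152275 | 14   
6  | Bob   | HR      | 137414 | 12   
5  | Carol | HR      | 112540 | 1    
3  | Bob   | Support | 78339  | 4    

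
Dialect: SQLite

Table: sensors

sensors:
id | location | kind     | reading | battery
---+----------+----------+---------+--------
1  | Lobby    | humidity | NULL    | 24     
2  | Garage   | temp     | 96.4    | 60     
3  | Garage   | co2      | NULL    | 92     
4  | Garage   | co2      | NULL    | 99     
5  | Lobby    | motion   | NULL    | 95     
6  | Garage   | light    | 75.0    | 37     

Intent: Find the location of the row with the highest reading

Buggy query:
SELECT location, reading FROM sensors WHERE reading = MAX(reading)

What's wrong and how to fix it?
Bug: MAX(reading) is an aggregate and cannot be used directly in WHERE

Fix: Use a subquery: WHERE reading = (SELECT MAX(reading) FROM sensors)

Corrected query:
SELECT location, reading FROM sensors WHERE reading = (SELECT MAX(reading) FROM sensors)

Result:
location | reading
---------+--------
Garage   | 96.4   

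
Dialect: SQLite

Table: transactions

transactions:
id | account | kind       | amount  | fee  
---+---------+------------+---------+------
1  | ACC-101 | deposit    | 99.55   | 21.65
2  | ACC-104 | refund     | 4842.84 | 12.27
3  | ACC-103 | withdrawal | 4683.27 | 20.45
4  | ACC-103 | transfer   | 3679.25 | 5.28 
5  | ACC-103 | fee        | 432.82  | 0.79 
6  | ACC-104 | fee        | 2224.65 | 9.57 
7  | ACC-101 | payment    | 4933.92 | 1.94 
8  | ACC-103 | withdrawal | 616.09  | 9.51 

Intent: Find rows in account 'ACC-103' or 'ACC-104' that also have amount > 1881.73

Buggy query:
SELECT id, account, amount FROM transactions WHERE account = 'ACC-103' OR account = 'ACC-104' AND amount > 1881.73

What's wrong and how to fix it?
Bug: Without parentheses, AND is evaluated before OR, so the amount filter only applies to the 'ACC-104' branch

Fix: Group the OR with parentheses (or use IN), then AND the threshold

Corrected query:
SELECT id, account, amount FROM transactions WHERE (account = 'ACC-103' OR account = 'ACC-104') AND amount > 1881.73

Result:
id | account | amount 
---+---------+--------
2  | ACC-104 | 4842.84
3  | ACC-103 | 4683.27
4  | ACC-103 | 3679.25
6  | ACC-104 | 2224.65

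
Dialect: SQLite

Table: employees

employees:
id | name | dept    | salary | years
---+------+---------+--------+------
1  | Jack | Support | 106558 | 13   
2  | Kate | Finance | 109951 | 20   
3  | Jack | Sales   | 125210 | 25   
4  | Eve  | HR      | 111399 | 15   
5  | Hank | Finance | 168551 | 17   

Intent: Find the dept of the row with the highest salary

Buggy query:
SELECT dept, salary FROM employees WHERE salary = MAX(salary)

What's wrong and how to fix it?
Bug: MAX(salary) is an aggregate and cannot be used directly in WHERE

Fix: Wrap MAX in a scalar subquery so WHERE compares against a single value

Corrected query:
SELECT dept, salary FROM employees WHERE salary = (SELECT MAX(salary) FROM employees)

Result:
dept    | salary
--------+-------
Finance | 168551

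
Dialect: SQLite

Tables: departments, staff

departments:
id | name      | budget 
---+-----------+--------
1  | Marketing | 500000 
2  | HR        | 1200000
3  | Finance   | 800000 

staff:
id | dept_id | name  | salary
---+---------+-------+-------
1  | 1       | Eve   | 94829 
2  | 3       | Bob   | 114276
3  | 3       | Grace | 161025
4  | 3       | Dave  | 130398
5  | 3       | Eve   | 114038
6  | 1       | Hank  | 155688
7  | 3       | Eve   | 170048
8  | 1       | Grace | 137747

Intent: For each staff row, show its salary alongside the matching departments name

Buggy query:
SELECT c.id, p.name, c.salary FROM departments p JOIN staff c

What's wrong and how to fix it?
Bug: JOIN with no ON clause produces a cartesian product; every staff row pairs with every departments row

Fix: Add ON c.dept_id = p.id to the JOIN

Corrected query:
SELECT c.id, p.name, c.salary FROM departments p JOIN staff c ON c.dept_id = p.id

Result:
id | name      | salary
---+-----------+-------
1  | Marketing | 94829 
2  | Finance   | 114276
3  | Finance   | 161025
4  | Finance   | 130398
5  | Finance   | 114038
6  | Marketing | 155688
7  | Finance   | 170048
8  | Marketing | 137747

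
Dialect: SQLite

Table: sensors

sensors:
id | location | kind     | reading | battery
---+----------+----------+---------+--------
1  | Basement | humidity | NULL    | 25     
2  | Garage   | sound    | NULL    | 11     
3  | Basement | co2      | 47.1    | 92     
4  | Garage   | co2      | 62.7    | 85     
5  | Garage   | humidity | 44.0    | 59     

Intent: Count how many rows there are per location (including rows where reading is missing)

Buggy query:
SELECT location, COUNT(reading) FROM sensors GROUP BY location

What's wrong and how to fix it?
Bug: COUNT(column) counts non-NULL values only; rows with NULL reading aren't counted

Fix: Use COUNT(*) to count all rows regardless of NULL

Corrected query:
SELECT location, COUNT(*) FROM sensors GROUP BY location

Result:
location | COUNT(*)
---------+---------
Basement | 2       
Garage   | 3       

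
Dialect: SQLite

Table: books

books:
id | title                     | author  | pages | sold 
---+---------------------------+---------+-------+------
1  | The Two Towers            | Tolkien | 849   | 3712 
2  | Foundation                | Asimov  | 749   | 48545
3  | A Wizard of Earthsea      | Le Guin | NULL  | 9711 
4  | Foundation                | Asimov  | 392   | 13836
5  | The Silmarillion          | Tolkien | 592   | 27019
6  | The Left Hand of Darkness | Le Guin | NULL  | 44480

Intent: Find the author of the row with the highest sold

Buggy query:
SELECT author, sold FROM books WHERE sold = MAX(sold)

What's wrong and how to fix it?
Bug: WHERE is evaluated per row; an aggregate over the whole table isn't defined there

Fix: Use a subquery: WHERE sold = (SELECT MAX(sold) FROM books)

Corrected query:
SELECT author, sold FROM books WHERE sold = (SELECT MAX(sold) FROM books)

Result:
author | sold 
-------+------
Asimov | 48545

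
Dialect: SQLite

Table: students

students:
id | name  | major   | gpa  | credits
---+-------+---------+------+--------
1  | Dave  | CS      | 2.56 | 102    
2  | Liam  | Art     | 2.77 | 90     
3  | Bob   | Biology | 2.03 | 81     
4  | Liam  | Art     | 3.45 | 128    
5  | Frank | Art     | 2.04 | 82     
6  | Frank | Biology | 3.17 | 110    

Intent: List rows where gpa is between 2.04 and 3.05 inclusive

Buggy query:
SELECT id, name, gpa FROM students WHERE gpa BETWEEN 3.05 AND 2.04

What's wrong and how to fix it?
Bug: The bounds are reversed; BETWEEN a AND b requires a <= b to match anything

Fix: Swap the bounds so the smaller value comes first

Corrected query:
SELECT id, name, gpa FROM students WHERE gpa BETWEEN 2.04 AND 3.05

Result:
id | name  | gpa 
---+-------+-----
1  | Dave  | 2.56
2  | Liam  | 2.77
5  | Frank | 2.04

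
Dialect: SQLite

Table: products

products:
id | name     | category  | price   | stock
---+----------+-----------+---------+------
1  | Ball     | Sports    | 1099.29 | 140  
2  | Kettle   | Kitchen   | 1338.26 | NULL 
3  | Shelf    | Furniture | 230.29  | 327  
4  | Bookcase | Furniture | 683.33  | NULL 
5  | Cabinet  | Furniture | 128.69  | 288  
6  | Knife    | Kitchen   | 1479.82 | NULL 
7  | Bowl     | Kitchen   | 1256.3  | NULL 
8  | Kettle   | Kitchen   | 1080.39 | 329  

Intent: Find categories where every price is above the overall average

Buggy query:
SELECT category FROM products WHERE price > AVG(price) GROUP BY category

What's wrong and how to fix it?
Bug: WHERE evaluates per row before aggregation, so AVG() is unavailable

Fix: Use a subquery for AVG and a HAVING MIN(...) filter so the condition holds for every row in the group

Corrected query:
SELECT category FROM products GROUP BY category HAVING MIN(price) > (SELECT AVG(price) FROM products)

Result:
category
--------
Kitchen 
Sports  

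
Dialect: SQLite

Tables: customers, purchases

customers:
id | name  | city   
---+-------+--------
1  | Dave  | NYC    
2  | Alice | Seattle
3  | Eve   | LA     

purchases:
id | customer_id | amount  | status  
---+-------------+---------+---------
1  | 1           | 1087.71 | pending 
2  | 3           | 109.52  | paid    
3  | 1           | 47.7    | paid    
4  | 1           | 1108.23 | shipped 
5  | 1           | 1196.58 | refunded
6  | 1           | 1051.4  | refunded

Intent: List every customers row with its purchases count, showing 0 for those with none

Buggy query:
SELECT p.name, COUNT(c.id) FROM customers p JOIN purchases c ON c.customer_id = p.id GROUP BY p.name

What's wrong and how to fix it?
Bug: An inner join excludes parents with zero children

Fix: Use LEFT JOIN so parents without children still appear (COUNT(c.id) gives 0)

Corrected query:
SELECT p.name, COUNT(c.id) FROM customers p LEFT JOIN purchases c ON c.customer_id = p.id GROUP BY p.name

Result:
name  | COUNT(c.id)
------+------------
Alice | 0          
Dave  | 5          
Eve   | 1          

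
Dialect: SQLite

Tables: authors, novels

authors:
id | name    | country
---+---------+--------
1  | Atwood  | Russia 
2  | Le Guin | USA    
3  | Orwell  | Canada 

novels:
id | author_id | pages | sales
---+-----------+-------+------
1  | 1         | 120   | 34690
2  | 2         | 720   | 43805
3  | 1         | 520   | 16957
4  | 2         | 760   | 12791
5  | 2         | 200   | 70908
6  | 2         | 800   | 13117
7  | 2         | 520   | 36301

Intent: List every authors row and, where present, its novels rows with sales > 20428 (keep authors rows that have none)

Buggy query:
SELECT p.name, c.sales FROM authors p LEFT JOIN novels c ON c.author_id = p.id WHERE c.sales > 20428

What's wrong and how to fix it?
Bug: A WHERE condition on the right-hand table after LEFT JOIN drops unmatched parents

Fix: Move the right-table condition into the ON clause so unmatched parents are kept

Corrected query:
SELECT p.name, c.sales FROM authors p LEFT JOIN novels c ON c.author_id = p.id AND c.sales > 20428

Result:
name    | sales
--------+------
Atwood  | 34690
Le Guin | 36301
Le Guin | 43805
Le Guin | 70908
Orwell  | NULL 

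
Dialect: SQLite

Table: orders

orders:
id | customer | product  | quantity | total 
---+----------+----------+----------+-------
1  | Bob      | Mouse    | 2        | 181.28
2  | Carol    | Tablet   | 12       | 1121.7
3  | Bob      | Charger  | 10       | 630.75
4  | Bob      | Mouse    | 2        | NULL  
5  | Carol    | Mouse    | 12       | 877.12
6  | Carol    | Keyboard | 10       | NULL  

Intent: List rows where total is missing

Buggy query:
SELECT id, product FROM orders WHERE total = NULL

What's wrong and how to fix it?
Bug: '= NULL' is always unknown in SQL three-valued logic, so no rows match

Fix: Replace '= NULL' with 'IS NULL'

Corrected query:
SELECT id, product FROM orders WHERE total IS NULL

Result:
id | product 
---+---------
4  | Mouse   
6  | Keyboard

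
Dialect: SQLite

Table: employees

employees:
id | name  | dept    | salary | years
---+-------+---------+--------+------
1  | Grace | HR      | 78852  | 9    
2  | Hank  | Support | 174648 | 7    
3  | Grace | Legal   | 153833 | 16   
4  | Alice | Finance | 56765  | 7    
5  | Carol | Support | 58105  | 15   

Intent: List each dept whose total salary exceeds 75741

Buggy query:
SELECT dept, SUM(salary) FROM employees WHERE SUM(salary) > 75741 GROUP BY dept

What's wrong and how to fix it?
Bug: SUM(salary) is an aggregate, but WHERE filters rows before aggregation

Fix: Move the aggregate condition to a HAVING clause

Corrected query:
SELECT dept, SUM(salary) FROM employees GROUP BY dept HAVING SUM(salary) > 75741

Result:
dept    | SUM(salary)
--------+------------
HR      | 78852      
Legal   | 153833     
Support | 232753     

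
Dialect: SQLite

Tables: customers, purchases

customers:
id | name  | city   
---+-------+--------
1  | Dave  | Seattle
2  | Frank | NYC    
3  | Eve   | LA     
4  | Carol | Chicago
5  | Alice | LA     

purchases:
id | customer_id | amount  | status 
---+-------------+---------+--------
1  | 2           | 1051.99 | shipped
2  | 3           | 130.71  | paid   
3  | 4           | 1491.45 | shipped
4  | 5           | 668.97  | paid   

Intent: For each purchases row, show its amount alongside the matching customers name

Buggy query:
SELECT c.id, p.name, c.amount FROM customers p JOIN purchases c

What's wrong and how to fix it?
Bug: JOIN with no ON clause produces a cartesian product; every purchases row pairs with every customers row

Fix: Add ON c.customer_id = p.id to the JOIN

Corrected query:
SELECT c.id, p.name, c.amount FROM customers p JOIN purchases c ON c.customer_id = p.id

Result:
id | name  | amount 
---+-------+--------
1  | Frank | 1051.99
2  | Eve   | 130.71 
3  | Carol | 1491.45
4  | Alice | 668.97 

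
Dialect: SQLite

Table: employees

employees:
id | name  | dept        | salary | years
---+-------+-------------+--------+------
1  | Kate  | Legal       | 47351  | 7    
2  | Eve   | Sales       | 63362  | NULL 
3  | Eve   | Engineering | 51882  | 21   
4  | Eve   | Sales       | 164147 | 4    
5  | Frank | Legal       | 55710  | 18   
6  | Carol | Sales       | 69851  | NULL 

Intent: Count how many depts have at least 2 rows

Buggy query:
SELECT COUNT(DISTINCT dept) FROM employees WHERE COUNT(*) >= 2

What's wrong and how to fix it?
Bug: WHERE filters individual rows, not groups, so a group-level COUNT is invalid there

Fix: Group first with HAVING COUNT(*) >= 2, then COUNT the resulting groups

Corrected query:
SELECT COUNT(*) FROM (SELECT dept FROM employees GROUP BY dept HAVING COUNT(*) >= 2)

Result:
COUNT(*)
--------
2       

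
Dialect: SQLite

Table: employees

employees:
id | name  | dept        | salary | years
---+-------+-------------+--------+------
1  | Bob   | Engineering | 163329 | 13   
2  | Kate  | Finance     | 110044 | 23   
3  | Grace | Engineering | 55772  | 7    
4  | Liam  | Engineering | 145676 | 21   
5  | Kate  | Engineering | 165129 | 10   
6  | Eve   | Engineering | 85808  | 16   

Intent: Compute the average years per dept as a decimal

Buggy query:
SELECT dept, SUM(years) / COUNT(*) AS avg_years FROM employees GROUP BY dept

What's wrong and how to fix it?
Bug: Both operands are integers, so '/' performs integer division and truncates

Fix: Cast one side to REAL so the division keeps the fractional part

Corrected query:
SELECT dept, SUM(years) * 1.0 / COUNT(*) AS avg_years FROM employees GROUP BY dept

Result:
dept        | avg_years
------------+----------
Engineering | 13.4     
Finance     | 23       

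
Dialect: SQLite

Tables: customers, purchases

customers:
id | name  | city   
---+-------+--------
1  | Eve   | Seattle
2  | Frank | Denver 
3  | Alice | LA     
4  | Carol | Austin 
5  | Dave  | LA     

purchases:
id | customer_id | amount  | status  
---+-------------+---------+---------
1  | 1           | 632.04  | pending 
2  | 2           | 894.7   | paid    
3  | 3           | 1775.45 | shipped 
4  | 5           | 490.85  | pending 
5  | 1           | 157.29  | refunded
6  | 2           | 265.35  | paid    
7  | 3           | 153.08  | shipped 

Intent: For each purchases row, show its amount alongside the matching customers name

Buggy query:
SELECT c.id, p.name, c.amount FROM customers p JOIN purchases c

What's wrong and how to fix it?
Bug: JOIN with no ON clause produces a cartesian product; every purchases row pairs with every customers row

Fix: Specify the join condition linking the foreign key to the parent id

Corrected query:
SELECT c.id, p.name, c.amount FROM customers p JOIN purchases c ON c.customer_id = p.id

Result:
id | name  | amount 
---+-------+--------
1  | Eve   | 632.04 
2  | Frank | 894.7  
3  | Alice | 1775.45
4  | Dave  | 490.85 
5  | Eve   | 157.29 
6  | Frank | 265.35 
7  | Alice | 153.08 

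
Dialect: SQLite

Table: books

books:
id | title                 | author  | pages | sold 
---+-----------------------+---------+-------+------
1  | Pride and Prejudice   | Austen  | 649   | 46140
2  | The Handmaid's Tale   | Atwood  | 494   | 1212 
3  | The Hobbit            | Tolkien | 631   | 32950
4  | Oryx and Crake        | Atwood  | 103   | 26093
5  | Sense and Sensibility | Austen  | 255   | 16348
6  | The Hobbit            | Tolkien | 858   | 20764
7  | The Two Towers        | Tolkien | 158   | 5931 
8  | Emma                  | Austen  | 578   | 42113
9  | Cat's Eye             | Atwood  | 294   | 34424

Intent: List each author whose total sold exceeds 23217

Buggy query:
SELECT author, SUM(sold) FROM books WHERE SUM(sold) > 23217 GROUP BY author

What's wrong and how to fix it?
Bug: WHERE runs before GROUP BY, so aggregates aren't available there

Fix: Use HAVING (which filters groups after aggregation) instead of WHERE

Corrected query:
SELECT author, SUM(sold) FROM books GROUP BY author HAVING SUM(sold) > 23217

Result:
author  | SUM(sold)
--------+----------
Atwood  | 61729    
Austen  | 104601   
Tolkien | 59645    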